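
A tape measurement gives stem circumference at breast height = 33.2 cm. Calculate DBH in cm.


Formula: DBH = C / pi
DBH = 33.2 / pi
pi = 3.14159...
DBH = 10.6 cm

10.6


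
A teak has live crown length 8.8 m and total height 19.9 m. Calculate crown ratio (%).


Formula: Crown Ratio = (Crown Length / Total Height) * 100
CR = (8.8 m / 19.9 m) * 100
CR = 0.4422 * 100 = 44.2%

44.2


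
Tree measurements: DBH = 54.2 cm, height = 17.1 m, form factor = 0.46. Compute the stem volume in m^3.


Formula: V = pi * (DBH/200)^2 * H * ff
Radius = DBH/200 = 54.2/200 = 0.271 m
Radius^2 = 0.271^2 = 0.073441 m^2
V = pi * 0.073441 * 17.1 * 0.46
V = 1.815 m^3

1.815


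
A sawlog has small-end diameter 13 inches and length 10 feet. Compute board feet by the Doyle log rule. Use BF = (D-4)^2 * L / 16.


Doyle: BF = (D - 4)^2 * L / 16
Adjusted diameter = 13 - 4 = 9 in
(D-4)^2 = 9^2 = 81
BF = 81 * 10 / 16 = 51 BF

51


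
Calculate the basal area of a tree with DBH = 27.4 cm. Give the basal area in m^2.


Formula: BA = pi * (DBH/2)^2 / 10000  (cm^2 to m^2)
Radius = DBH/2 = 27.4/2 = 13.7 cm
BA = pi * 13.7^2 / 10000
   = 589.6455 cm^2 / 10000
   = 0.059 m^2

0.059


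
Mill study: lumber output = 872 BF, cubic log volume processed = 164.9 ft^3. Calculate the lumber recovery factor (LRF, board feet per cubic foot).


Formula: LRF = Lumber Output (BF) / Log Input (ft^3)
LRF = 872 BF / 164.9 ft^3
LRF = 5.29 BF/ft^3

5.29


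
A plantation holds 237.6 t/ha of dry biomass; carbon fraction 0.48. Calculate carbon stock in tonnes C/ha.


Formula: Carbon Stock = Biomass * Carbon Fraction
C = 237.6 t/ha * 0.48
C = 114.0 t C/ha

114.0


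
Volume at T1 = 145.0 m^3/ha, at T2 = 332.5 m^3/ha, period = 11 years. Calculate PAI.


Formula: PAI = (V_T2 - V_T1) / (T2 - T1)
Volume increment = 332.5 - 145.0 = 187.5 m^3/ha
PAI = 187.5 / 11 = 17.05 m^3/ha/year

17.05


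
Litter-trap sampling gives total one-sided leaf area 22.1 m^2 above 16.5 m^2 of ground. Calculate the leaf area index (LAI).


Formula: LAI = total leaf area / ground area  (dimensionless)
LAI = 22.1 m^2 / 16.5 m^2
LAI = 1.34

1.34


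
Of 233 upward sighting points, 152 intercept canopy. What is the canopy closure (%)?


Formula: Canopy closure = covered points / total points * 100
Closure = 152 / 233 * 100
Closure = 0.6524 * 100 = 65.2%

65.2


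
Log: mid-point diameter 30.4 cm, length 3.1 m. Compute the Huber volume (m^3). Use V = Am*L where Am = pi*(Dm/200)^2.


Huber: V = Am * L,  Am = pi*(Dm/200)^2
Am = pi*(30.4/200)^2 = 0.072583 m^2
V = 0.072583*3.1 = 0.225 m^3

0.225


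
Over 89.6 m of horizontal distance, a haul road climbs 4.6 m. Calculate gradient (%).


Formula: Gradient = rise / run * 100
Gradient = 4.6 / 89.6 * 100 = 5.1%

5.1


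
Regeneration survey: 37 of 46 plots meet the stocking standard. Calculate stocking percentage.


Formula: Stocking % = stocked plots / total plots * 100
Stocking = 37 / 46 * 100
Stocking = 0.8043 * 100 = 80.4%

80.4


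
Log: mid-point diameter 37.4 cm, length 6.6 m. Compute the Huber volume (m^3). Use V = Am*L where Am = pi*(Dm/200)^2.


Huber: V = Am * L,  Am = pi*(Dm/200)^2
Am = pi*(37.4/200)^2 = 0.109858 m^2
V = 0.109858*6.6 = 0.7251 m^3

0.7251


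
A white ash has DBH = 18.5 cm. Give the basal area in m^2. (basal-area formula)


Formula: BA = pi * (DBH/2)^2 / 10000  (cm^2 to m^2)
Radius = DBH/2 = 18.5/2 = 9.25 cm
BA = pi * 9.25^2 / 10000
   = 268.8025 cm^2 / 10000
   = 0.0269 m^2

0.0269


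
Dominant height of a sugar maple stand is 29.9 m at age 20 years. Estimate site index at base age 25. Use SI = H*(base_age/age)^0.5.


Formula: SI = H_dom * (base_age / age)^0.5
Age ratio = 25 / 20 = 1.25
sqrt(age_ratio) = 1.11803
SI = 29.9 * 1.11803 = 33.4 m

33.4


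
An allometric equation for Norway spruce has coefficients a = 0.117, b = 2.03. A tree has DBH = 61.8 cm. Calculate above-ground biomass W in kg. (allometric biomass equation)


Formula: W = a * DBH^b  (allometric power law)
DBH^b = 61.8^2.03 = 4322.2174
W = 0.117 * 4322.2174 = 505.7 kg

505.7


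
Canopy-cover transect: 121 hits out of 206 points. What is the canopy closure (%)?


Formula: Canopy closure = covered points / total points * 100
Closure = 121 / 206 * 100
Closure = 0.5874 * 100 = 58.7%

58.7


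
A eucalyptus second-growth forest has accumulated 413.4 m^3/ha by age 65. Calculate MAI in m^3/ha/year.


Formula: MAI = Total Volume / Stand Age
MAI = 413.4 m^3/ha / 65 years
MAI = 6.36 m^3/ha/year

6.36


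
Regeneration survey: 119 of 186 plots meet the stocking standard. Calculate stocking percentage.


Formula: Stocking % = stocked plots / total plots * 100
Stocking = 119 / 186 * 100
Stocking = 0.6398 * 100 = 64.0%

64.0


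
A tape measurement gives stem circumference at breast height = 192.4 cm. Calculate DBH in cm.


Formula: DBH = C / pi
DBH = 192.4 / pi
pi = 3.14159...
DBH = 61.2 cm

61.2


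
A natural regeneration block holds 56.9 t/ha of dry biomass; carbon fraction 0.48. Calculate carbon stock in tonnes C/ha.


Formula: Carbon Stock = Biomass * Carbon Fraction
C = 56.9 t/ha * 0.48
C = 27.3 t C/ha

27.3


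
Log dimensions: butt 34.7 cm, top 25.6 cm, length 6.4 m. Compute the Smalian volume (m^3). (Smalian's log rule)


Smalian: V = (A1 + A2)/2 * L,  A = pi*(D/200)^2
A1 = pi*(34.7/200)^2 = 0.094569 m^2
A2 = pi*(25.6/200)^2 = 0.051472 m^2
V = (0.094569+0.051472)/2*6.4 = 0.4673 m^3

0.4673


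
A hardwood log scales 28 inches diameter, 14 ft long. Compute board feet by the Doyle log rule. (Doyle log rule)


Doyle: BF = (D - 4)^2 * L / 16
Adjusted diameter = 28 - 4 = 24 in
(D-4)^2 = 24^2 = 576
BF = 576 * 14 / 16 = 504 BF

504


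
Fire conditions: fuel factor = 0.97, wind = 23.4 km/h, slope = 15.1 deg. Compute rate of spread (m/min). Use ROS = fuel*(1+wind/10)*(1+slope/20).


Formula: ROS = fuel * (1 + wind/10) * (1 + slope/20)
Wind factor = 1 + 23.4/10 = 3.34
Slope factor = 1 + 15.1/20 = 1.755
ROS = 0.97 * 3.34 * 1.755 = 5.69 m/min

5.69


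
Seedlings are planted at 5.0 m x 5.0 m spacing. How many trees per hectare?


Formula: TPH = 10000 m^2/ha / (spacing_x * spacing_y)
Area per tree = 5.0 m * 5.0 m = 25.0 m^2
TPH = 10000 / 25.0 = 400 trees/ha

400


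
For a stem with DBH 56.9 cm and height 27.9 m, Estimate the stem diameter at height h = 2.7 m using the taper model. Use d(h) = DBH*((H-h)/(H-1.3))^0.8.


Taper: d(h) = DBH * ((H - h) / (H - 1.3))^0.8
Numerator = H - h = 27.9 - 2.7 = 25.2 m
Denominator = H - 1.3 = 27.9 - 1.3 = 26.6 m
Ratio = 25.2 / 26.6 = 0.94737
d = 56.9 * 0.94737^0.8 = 54.5 cm

54.5


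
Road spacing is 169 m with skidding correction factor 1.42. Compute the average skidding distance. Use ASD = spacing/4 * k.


Formula: ASD = (spacing / 4) * correction
Uncorrected distance = spacing / 4 = 169 / 4 = 42.25 m
ASD = 42.25 * 1.42 = 60 m

60


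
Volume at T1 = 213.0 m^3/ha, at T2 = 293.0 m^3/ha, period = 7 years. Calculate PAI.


Formula: PAI = (V_T2 - V_T1) / (T2 - T1)
Volume increment = 293.0 - 213.0 = 80.0 m^3/ha
PAI = 80.0 / 7 = 11.43 m^3/ha/year

11.43


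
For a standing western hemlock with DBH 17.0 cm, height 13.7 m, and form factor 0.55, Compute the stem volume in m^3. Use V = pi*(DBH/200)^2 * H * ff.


Formula: V = pi * (DBH/200)^2 * H * ff
Radius = DBH/200 = 17.0/200 = 0.085 m
Radius^2 = 0.085^2 = 0.007225 m^2
V = pi * 0.007225 * 13.7 * 0.55
V = 0.171 m^3

0.171


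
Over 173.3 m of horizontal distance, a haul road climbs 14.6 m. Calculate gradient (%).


Formula: Gradient = rise / run * 100
Gradient = 14.6 / 173.3 * 100 = 8.4%

8.4


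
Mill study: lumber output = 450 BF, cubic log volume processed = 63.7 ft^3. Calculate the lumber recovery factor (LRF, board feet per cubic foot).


Formula: LRF = Lumber Output (BF) / Log Input (ft^3)
LRF = 450 BF / 63.7 ft^3
LRF = 7.06 BF/ft^3

7.06


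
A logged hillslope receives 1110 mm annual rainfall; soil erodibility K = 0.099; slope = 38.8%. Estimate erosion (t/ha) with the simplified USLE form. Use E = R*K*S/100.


Formula: E = R * K * S / 100  (simplified USLE)
R * K = 1110 * 0.099 = 109.89
E = 109.89 * 38.8 / 100 = 42.64 t/ha

42.64


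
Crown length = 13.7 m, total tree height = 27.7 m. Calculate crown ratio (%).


Formula: Crown Ratio = (Crown Length / Total Height) * 100
CR = (13.7 m / 27.7 m) * 100
CR = 0.4946 * 100 = 49.5%

49.5


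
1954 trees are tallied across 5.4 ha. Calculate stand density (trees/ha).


Formula: Stand Density = N_trees / Area_ha
Density = 1954 trees / 5.4 ha
Density = 362 trees/ha

362


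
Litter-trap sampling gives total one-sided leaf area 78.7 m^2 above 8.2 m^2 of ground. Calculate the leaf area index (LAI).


Formula: LAI = total leaf area / ground area  (dimensionless)
LAI = 78.7 m^2 / 8.2 m^2
LAI = 9.6

9.6


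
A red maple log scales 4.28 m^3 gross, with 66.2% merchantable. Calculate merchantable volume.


Formula: MV = V_total * (merchantable_pct / 100)
Merchantable fraction = 66.2% / 100 = 0.662
MV = 4.28 m^3 * 0.662 = 2.833 m^3

2.833


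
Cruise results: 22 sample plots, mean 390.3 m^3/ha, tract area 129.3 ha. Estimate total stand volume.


Formula: Total Volume = Mean Volume per ha * Total Area
Total Volume = 390.3 m^3/ha * 129.3 ha
Total Volume = 50466 m^3

50466


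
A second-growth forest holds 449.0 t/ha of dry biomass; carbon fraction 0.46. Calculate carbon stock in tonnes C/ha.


Formula: Carbon Stock = Biomass * Carbon Fraction
C = 449.0 t/ha * 0.46
C = 206.5 t C/ha

206.5


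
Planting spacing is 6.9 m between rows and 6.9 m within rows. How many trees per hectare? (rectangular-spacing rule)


Formula: TPH = 10000 m^2/ha / (spacing_x * spacing_y)
Area per tree = 6.9 m * 6.9 m = 47.61 m^2
TPH = 10000 / 47.61 = 210 trees/ha

210


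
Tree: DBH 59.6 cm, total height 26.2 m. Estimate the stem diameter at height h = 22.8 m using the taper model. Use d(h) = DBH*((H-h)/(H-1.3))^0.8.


Taper: d(h) = DBH * ((H - h) / (H - 1.3))^0.8
Numerator = H - h = 26.2 - 22.8 = 3.4 m
Denominator = H - 1.3 = 26.2 - 1.3 = 24.9 m
Ratio = 3.4 / 24.9 = 0.13655
d = 59.6 * 0.13655^0.8 = 12.1 cm

12.1


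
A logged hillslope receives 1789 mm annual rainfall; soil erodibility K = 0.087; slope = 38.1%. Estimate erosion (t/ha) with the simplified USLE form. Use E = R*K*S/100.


Formula: E = R * K * S / 100  (simplified USLE)
R * K = 1789 * 0.087 = 155.643
E = 155.643 * 38.1 / 100 = 59.3 t/ha

59.3


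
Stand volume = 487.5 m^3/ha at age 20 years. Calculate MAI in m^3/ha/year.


Formula: MAI = Total Volume / Stand Age
MAI = 487.5 m^3/ha / 20 years
MAI = 24.38 m^3/ha/year

24.38


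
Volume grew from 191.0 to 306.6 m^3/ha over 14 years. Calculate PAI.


Formula: PAI = (V_T2 - V_T1) / (T2 - T1)
Volume increment = 306.6 - 191.0 = 115.6 m^3/ha
PAI = 115.6 / 14 = 8.26 m^3/ha/year

8.26


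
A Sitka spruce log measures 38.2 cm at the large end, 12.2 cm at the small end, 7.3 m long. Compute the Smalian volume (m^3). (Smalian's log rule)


Smalian: V = (A1 + A2)/2 * L,  A = pi*(D/200)^2
A1 = pi*(38.2/200)^2 = 0.114608 m^2
A2 = pi*(12.2/200)^2 = 0.01169 m^2
V = (0.114608+0.01169)/2*7.3 = 0.461 m^3

0.461


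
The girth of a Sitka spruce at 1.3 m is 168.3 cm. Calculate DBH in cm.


Formula: DBH = C / pi
DBH = 168.3 / pi
pi = 3.14159...
DBH = 53.6 cm

53.6


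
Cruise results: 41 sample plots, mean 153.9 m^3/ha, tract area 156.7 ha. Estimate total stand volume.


Formula: Total Volume = Mean Volume per ha * Total Area
Total Volume = 153.9 m^3/ha * 156.7 ha
Total Volume = 24116 m^3

24116


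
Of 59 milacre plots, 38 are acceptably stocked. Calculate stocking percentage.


Formula: Stocking % = stocked plots / total plots * 100
Stocking = 38 / 59 * 100
Stocking = 0.6441 * 100 = 64.4%

64.4


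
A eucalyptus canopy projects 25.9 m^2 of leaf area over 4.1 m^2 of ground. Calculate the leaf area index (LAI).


Formula: LAI = total leaf area / ground area  (dimensionless)
LAI = 25.9 m^2 / 4.1 m^2
LAI = 6.32

6.32


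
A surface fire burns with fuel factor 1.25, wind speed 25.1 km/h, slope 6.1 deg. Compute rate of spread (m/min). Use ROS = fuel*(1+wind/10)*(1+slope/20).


Formula: ROS = fuel * (1 + wind/10) * (1 + slope/20)
Wind factor = 1 + 25.1/10 = 3.51
Slope factor = 1 + 6.1/20 = 1.305
ROS = 1.25 * 3.51 * 1.305 = 5.73 m/min

5.73


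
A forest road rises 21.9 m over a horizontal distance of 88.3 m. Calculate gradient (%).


Formula: Gradient = rise / run * 100
Gradient = 21.9 / 88.3 * 100 = 24.8%

24.8


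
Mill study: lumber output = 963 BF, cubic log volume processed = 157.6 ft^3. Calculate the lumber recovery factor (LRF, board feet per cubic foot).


Formula: LRF = Lumber Output (BF) / Log Input (ft^3)
LRF = 963 BF / 157.6 ft^3
LRF = 6.11 BF/ft^3

6.11


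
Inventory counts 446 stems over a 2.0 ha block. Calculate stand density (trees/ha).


Formula: Stand Density = N_trees / Area_ha
Density = 446 trees / 2.0 ha
Density = 223 trees/ha

223


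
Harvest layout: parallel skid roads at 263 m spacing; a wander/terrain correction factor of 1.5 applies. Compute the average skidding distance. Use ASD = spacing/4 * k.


Formula: ASD = (spacing / 4) * correction
Uncorrected distance = spacing / 4 = 263 / 4 = 65.75 m
ASD = 65.75 * 1.5 = 99 m

99


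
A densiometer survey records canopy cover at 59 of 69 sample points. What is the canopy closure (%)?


Formula: Canopy closure = covered points / total points * 100
Closure = 59 / 69 * 100
Closure = 0.8551 * 100 = 85.5%

85.5


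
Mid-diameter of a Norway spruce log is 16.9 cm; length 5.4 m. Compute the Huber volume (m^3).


Huber: V = Am * L,  Am = pi*(Dm/200)^2
Am = pi*(16.9/200)^2 = 0.022432 m^2
V = 0.022432*5.4 = 0.1211 m^3

0.1211


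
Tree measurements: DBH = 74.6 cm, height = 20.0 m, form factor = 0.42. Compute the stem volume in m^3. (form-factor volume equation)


Formula: V = pi * (DBH/200)^2 * H * ff
Radius = DBH/200 = 74.6/200 = 0.373 m
Radius^2 = 0.373^2 = 0.139129 m^2
V = pi * 0.139129 * 20.0 * 0.42
V = 3.672 m^3

3.672


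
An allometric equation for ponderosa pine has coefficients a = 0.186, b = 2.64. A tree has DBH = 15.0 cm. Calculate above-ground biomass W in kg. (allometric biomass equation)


Formula: W = a * DBH^b  (allometric power law)
DBH^b = 15.0^2.64 = 1273.154
W = 0.186 * 1273.154 = 236.8 kg

236.8


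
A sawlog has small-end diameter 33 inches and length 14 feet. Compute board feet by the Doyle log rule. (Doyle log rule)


Doyle: BF = (D - 4)^2 * L / 16
Adjusted diameter = 33 - 4 = 29 in
(D-4)^2 = 29^2 = 841
BF = 841 * 14 / 16 = 736 BF

736


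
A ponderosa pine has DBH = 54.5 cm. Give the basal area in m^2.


Formula: BA = pi * (DBH/2)^2 / 10000  (cm^2 to m^2)
Radius = DBH/2 = 54.5/2 = 27.25 cm
BA = pi * 27.25^2 / 10000
   = 2332.8289 cm^2 / 10000
   = 0.2333 m^2

0.2333


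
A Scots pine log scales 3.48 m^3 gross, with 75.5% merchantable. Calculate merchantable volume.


Formula: MV = V_total * (merchantable_pct / 100)
Merchantable fraction = 75.5% / 100 = 0.755
MV = 3.48 m^3 * 0.755 = 2.627 m^3

2.627


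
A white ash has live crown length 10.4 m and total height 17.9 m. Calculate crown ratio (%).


Formula: Crown Ratio = (Crown Length / Total Height) * 100
CR = (10.4 m / 17.9 m) * 100
CR = 0.581 * 100 = 58.1%

58.1


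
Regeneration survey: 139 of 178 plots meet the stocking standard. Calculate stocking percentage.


Formula: Stocking % = stocked plots / total plots * 100
Stocking = 139 / 178 * 100
Stocking = 0.7809 * 100 = 78.1%

78.1


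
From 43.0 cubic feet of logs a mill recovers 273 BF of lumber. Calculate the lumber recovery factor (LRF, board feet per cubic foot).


Formula: LRF = Lumber Output (BF) / Log Input (ft^3)
LRF = 273 BF / 43.0 ft^3
LRF = 6.35 BF/ft^3

6.35


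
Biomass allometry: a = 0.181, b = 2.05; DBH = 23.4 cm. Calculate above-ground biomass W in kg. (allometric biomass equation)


Formula: W = a * DBH^b  (allometric power law)
DBH^b = 23.4^2.05 = 641.0509
W = 0.181 * 641.0509 = 116.0 kg

116.0


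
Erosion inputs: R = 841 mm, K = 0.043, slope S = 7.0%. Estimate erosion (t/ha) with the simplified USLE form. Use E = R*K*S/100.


Formula: E = R * K * S / 100  (simplified USLE)
R * K = 841 * 0.043 = 36.163
E = 36.163 * 7.0 / 100 = 2.53 t/ha

2.53


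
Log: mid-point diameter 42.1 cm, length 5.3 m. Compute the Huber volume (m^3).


Huber: V = Am * L,  Am = pi*(Dm/200)^2
Am = pi*(42.1/200)^2 = 0.139205 m^2
V = 0.139205*5.3 = 0.7378 m^3

0.7378


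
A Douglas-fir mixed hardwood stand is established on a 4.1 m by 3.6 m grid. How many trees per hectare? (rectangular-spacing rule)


Formula: TPH = 10000 m^2/ha / (spacing_x * spacing_y)
Area per tree = 4.1 m * 3.6 m = 14.76 m^2
TPH = 10000 / 14.76 = 678 trees/ha

678


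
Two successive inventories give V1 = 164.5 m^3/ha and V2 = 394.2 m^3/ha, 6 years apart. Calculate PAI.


Formula: PAI = (V_T2 - V_T1) / (T2 - T1)
Volume increment = 394.2 - 164.5 = 229.7 m^3/ha
PAI = 229.7 / 6 = 38.28 m^3/ha/year

38.28


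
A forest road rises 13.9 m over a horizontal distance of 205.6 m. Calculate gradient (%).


Formula: Gradient = rise / run * 100
Gradient = 13.9 / 205.6 * 100 = 6.8%

6.8


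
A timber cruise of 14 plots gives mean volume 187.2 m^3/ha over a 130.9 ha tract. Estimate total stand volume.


Formula: Total Volume = Mean Volume per ha * Total Area
Total Volume = 187.2 m^3/ha * 130.9 ha
Total Volume = 24504 m^3

24504


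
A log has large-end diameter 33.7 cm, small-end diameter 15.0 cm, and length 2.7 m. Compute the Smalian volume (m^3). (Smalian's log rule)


Smalian: V = (A1 + A2)/2 * L,  A = pi*(D/200)^2
A1 = pi*(33.7/200)^2 = 0.089197 m^2
A2 = pi*(15.0/200)^2 = 0.017671 m^2
V = (0.089197+0.017671)/2*2.7 = 0.1443 m^3

0.1443


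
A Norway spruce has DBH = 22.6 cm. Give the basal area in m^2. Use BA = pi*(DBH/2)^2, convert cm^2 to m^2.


Formula: BA = pi * (DBH/2)^2 / 10000  (cm^2 to m^2)
Radius = DBH/2 = 22.6/2 = 11.3 cm
BA = pi * 11.3^2 / 10000
   = 401.15 cm^2 / 10000
   = 0.0401 m^2

0.0401


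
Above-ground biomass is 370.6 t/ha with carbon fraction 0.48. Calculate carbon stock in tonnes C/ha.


Formula: Carbon Stock = Biomass * Carbon Fraction
C = 370.6 t/ha * 0.48
C = 177.9 t C/ha

177.9


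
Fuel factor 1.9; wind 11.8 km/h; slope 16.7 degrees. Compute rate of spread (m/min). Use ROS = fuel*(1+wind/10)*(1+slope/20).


Formula: ROS = fuel * (1 + wind/10) * (1 + slope/20)
Wind factor = 1 + 11.8/10 = 2.18
Slope factor = 1 + 16.7/20 = 1.835
ROS = 1.9 * 2.18 * 1.835 = 7.6 m/min

7.6


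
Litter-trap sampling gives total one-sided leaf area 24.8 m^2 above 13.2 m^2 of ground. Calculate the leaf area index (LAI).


Formula: LAI = total leaf area / ground area  (dimensionless)
LAI = 24.8 m^2 / 13.2 m^2
LAI = 1.88

1.88


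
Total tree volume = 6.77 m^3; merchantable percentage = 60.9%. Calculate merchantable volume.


Formula: MV = V_total * (merchantable_pct / 100)
Merchantable fraction = 60.9% / 100 = 0.609
MV = 6.77 m^3 * 0.609 = 4.123 m^3

4.123


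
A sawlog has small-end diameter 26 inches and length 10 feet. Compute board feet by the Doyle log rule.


Doyle: BF = (D - 4)^2 * L / 16
Adjusted diameter = 26 - 4 = 22 in
(D-4)^2 = 22^2 = 484
BF = 484 * 10 / 16 = 303 BF

303


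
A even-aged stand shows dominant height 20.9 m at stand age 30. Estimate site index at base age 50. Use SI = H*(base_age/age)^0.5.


Formula: SI = H_dom * (base_age / age)^0.5
Age ratio = 50 / 30 = 1.66667
sqrt(age_ratio) = 1.29099
SI = 20.9 * 1.29099 = 27.0 m

27.0


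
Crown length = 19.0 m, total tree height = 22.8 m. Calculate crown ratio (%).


Formula: Crown Ratio = (Crown Length / Total Height) * 100
CR = (19.0 m / 22.8 m) * 100
CR = 0.8333 * 100 = 83.3%

83.3


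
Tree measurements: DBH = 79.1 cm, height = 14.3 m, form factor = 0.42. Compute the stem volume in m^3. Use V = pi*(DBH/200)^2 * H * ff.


Formula: V = pi * (DBH/200)^2 * H * ff
Radius = DBH/200 = 79.1/200 = 0.3955 m
Radius^2 = 0.3955^2 = 0.15642025 m^2
V = pi * 0.15642025 * 14.3 * 0.42
V = 2.951 m^3

2.951


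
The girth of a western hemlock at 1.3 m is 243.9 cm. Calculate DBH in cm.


Formula: DBH = C / pi
DBH = 243.9 / pi
pi = 3.14159...
DBH = 77.6 cm

77.6


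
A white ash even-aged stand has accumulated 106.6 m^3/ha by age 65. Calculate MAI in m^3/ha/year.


Formula: MAI = Total Volume / Stand Age
MAI = 106.6 m^3/ha / 65 years
MAI = 1.64 m^3/ha/year

1.64


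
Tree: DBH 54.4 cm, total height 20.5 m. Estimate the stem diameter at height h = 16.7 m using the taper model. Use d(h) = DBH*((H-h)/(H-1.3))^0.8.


Taper: d(h) = DBH * ((H - h) / (H - 1.3))^0.8
Numerator = H - h = 20.5 - 16.7 = 3.8 m
Denominator = H - 1.3 = 20.5 - 1.3 = 19.2 m
Ratio = 3.8 / 19.2 = 0.19792
d = 54.4 * 0.19792^0.8 = 14.9 cm

14.9


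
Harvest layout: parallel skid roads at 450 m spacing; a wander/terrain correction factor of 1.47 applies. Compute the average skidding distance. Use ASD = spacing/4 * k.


Formula: ASD = (spacing / 4) * correction
Uncorrected distance = spacing / 4 = 450 / 4 = 112.5 m
ASD = 112.5 * 1.47 = 165 m

165


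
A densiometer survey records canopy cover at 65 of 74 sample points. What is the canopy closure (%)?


Formula: Canopy closure = covered points / total points * 100
Closure = 65 / 74 * 100
Closure = 0.8784 * 100 = 87.8%

87.8


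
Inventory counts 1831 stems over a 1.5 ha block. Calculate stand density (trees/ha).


Formula: Stand Density = N_trees / Area_ha
Density = 1831 trees / 1.5 ha
Density = 1221 trees/ha

1221


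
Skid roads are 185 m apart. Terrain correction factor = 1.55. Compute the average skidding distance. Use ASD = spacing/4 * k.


Formula: ASD = (spacing / 4) * correction
Uncorrected distance = spacing / 4 = 185 / 4 = 46.25 m
ASD = 46.25 * 1.55 = 72 m

72


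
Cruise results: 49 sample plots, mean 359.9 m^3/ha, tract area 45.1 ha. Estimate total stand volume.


Formula: Total Volume = Mean Volume per ha * Total Area
Total Volume = 359.9 m^3/ha * 45.1 ha
Total Volume = 16231 m^3

16231


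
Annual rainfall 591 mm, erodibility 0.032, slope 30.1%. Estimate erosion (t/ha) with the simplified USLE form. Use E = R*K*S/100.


Formula: E = R * K * S / 100  (simplified USLE)
R * K = 591 * 0.032 = 18.912
E = 18.912 * 30.1 / 100 = 5.69 t/ha

5.69


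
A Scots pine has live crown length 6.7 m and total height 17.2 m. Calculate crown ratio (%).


Formula: Crown Ratio = (Crown Length / Total Height) * 100
CR = (6.7 m / 17.2 m) * 100
CR = 0.3895 * 100 = 39.0%

39.0


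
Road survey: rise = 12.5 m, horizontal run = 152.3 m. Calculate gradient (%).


Formula: Gradient = rise / run * 100
Gradient = 12.5 / 152.3 * 100 = 8.2%

8.2


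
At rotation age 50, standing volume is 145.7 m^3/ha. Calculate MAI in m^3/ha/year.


Formula: MAI = Total Volume / Stand Age
MAI = 145.7 m^3/ha / 50 years
MAI = 2.91 m^3/ha/year

2.91


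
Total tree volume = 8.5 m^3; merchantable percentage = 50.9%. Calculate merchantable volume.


Formula: MV = V_total * (merchantable_pct / 100)
Merchantable fraction = 50.9% / 100 = 0.509
MV = 8.5 m^3 * 0.509 = 4.327 m^3

4.327


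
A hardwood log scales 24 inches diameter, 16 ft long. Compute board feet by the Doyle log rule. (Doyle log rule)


Doyle: BF = (D - 4)^2 * L / 16
Adjusted diameter = 24 - 4 = 20 in
(D-4)^2 = 20^2 = 400
BF = 400 * 16 / 16 = 400 BF

400


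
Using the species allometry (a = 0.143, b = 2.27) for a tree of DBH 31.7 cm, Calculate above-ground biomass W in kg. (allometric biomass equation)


Formula: W = a * DBH^b  (allometric power law)
DBH^b = 31.7^2.27 = 2555.0801
W = 0.143 * 2555.0801 = 365.4 kg

365.4


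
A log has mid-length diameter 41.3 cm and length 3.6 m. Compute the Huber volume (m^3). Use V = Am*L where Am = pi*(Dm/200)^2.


Huber: V = Am * L,  Am = pi*(Dm/200)^2
Am = pi*(41.3/200)^2 = 0.133965 m^2
V = 0.133965*3.6 = 0.4823 m^3

0.4823


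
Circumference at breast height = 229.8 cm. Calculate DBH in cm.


Formula: DBH = C / pi
DBH = 229.8 / pi
pi = 3.14159...
DBH = 73.1 cm

73.1


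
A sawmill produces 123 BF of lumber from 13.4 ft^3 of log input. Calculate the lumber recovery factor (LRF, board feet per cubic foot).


Formula: LRF = Lumber Output (BF) / Log Input (ft^3)
LRF = 123 BF / 13.4 ft^3
LRF = 9.18 BF/ft^3

9.18


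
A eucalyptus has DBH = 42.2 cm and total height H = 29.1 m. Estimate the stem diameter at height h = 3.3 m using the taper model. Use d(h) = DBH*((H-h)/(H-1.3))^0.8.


Taper: d(h) = DBH * ((H - h) / (H - 1.3))^0.8
Numerator = H - h = 29.1 - 3.3 = 25.8 m
Denominator = H - 1.3 = 29.1 - 1.3 = 27.8 m
Ratio = 25.8 / 27.8 = 0.92806
d = 42.2 * 0.92806^0.8 = 39.8 cm

39.8


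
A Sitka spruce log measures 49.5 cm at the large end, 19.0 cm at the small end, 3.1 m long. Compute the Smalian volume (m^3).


Smalian: V = (A1 + A2)/2 * L,  A = pi*(D/200)^2
A1 = pi*(49.5/200)^2 = 0.192442 m^2
A2 = pi*(19.0/200)^2 = 0.028353 m^2
V = (0.192442+0.028353)/2*3.1 = 0.3422 m^3

0.3422


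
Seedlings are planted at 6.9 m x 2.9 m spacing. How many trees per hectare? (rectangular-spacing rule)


Formula: TPH = 10000 m^2/ha / (spacing_x * spacing_y)
Area per tree = 6.9 m * 2.9 m = 20.01 m^2
TPH = 10000 / 20.01 = 500 trees/ha

500


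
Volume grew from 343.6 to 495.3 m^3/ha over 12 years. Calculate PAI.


Formula: PAI = (V_T2 - V_T1) / (T2 - T1)
Volume increment = 495.3 - 343.6 = 151.7 m^3/ha
PAI = 151.7 / 12 = 12.64 m^3/ha/year

12.64


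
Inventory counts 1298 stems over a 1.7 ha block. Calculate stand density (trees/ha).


Formula: Stand Density = N_trees / Area_ha
Density = 1298 trees / 1.7 ha
Density = 764 trees/ha

764


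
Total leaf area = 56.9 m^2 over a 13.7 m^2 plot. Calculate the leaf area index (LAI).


Formula: LAI = total leaf area / ground area  (dimensionless)
LAI = 56.9 m^2 / 13.7 m^2
LAI = 4.15

4.15


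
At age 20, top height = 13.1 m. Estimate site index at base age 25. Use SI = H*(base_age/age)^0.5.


Formula: SI = H_dom * (base_age / age)^0.5
Age ratio = 25 / 20 = 1.25
sqrt(age_ratio) = 1.11803
SI = 13.1 * 1.11803 = 14.6 m

14.6


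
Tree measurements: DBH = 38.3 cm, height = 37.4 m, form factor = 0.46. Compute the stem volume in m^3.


Formula: V = pi * (DBH/200)^2 * H * ff
Radius = DBH/200 = 38.3/200 = 0.1915 m
Radius^2 = 0.1915^2 = 0.03667225 m^2
V = pi * 0.03667225 * 37.4 * 0.46
V = 1.982 m^3

1.982


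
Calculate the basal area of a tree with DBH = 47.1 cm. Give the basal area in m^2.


Formula: BA = pi * (DBH/2)^2 / 10000  (cm^2 to m^2)
Radius = DBH/2 = 47.1/2 = 23.55 cm
BA = pi * 23.55^2 / 10000
   = 1742.3351 cm^2 / 10000
   = 0.1742 m^2

0.1742


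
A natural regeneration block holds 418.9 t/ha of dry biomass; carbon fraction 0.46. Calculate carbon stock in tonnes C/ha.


Formula: Carbon Stock = Biomass * Carbon Fraction
C = 418.9 t/ha * 0.46
C = 192.7 t C/ha

192.7


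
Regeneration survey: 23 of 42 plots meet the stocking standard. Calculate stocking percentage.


Formula: Stocking % = stocked plots / total plots * 100
Stocking = 23 / 42 * 100
Stocking = 0.5476 * 100 = 54.8%

54.8


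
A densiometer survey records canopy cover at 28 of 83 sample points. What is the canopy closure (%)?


Formula: Canopy closure = covered points / total points * 100
Closure = 28 / 83 * 100
Closure = 0.3373 * 100 = 33.7%

33.7


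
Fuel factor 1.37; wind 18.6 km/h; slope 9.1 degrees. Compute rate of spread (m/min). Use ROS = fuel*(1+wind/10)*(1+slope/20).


Formula: ROS = fuel * (1 + wind/10) * (1 + slope/20)
Wind factor = 1 + 18.6/10 = 2.86
Slope factor = 1 + 9.1/20 = 1.455
ROS = 1.37 * 2.86 * 1.455 = 5.7 m/min

5.7


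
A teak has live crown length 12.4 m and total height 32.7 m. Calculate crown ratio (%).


Formula: Crown Ratio = (Crown Length / Total Height) * 100
CR = (12.4 m / 32.7 m) * 100
CR = 0.3792 * 100 = 37.9%

37.9


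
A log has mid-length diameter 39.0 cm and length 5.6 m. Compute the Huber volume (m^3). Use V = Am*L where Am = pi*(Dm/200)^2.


Huber: V = Am * L,  Am = pi*(Dm/200)^2
Am = pi*(39.0/200)^2 = 0.119459 m^2
V = 0.119459*5.6 = 0.669 m^3

0.669


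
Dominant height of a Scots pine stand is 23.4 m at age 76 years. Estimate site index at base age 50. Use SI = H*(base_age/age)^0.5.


Formula: SI = H_dom * (base_age / age)^0.5
Age ratio = 50 / 76 = 0.65789
sqrt(age_ratio) = 0.81111
SI = 23.4 * 0.81111 = 19.0 m

19.0


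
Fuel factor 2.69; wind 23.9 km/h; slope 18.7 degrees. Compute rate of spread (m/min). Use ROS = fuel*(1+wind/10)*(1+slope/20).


Formula: ROS = fuel * (1 + wind/10) * (1 + slope/20)
Wind factor = 1 + 23.9/10 = 3.39
Slope factor = 1 + 18.7/20 = 1.935
ROS = 2.69 * 3.39 * 1.935 = 17.65 m/min

17.65


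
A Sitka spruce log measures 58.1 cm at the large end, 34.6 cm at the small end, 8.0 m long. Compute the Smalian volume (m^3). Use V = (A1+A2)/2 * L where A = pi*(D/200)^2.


Smalian: V = (A1 + A2)/2 * L,  A = pi*(D/200)^2
A1 = pi*(58.1/200)^2 = 0.26512 m^2
A2 = pi*(34.6/200)^2 = 0.094025 m^2
V = (0.26512+0.094025)/2*8.0 = 1.4366 m^3

1.4366


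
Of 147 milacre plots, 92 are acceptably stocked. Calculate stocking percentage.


Formula: Stocking % = stocked plots / total plots * 100
Stocking = 92 / 147 * 100
Stocking = 0.6259 * 100 = 62.6%

62.6


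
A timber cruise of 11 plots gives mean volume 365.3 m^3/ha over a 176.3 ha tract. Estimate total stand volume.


Formula: Total Volume = Mean Volume per ha * Total Area
Total Volume = 365.3 m^3/ha * 176.3 ha
Total Volume = 64402 m^3

64402


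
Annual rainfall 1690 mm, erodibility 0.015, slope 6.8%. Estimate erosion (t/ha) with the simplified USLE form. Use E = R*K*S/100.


Formula: E = R * K * S / 100  (simplified USLE)
R * K = 1690 * 0.015 = 25.35
E = 25.35 * 6.8 / 100 = 1.72 t/ha

1.72


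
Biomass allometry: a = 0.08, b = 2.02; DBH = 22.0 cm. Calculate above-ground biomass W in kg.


Formula: W = a * DBH^b  (allometric power law)
DBH^b = 22.0^2.02 = 514.8655
W = 0.08 * 514.8655 = 41.2 kg

41.2


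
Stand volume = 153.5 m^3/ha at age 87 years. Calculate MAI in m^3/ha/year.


Formula: MAI = Total Volume / Stand Age
MAI = 153.5 m^3/ha / 87 years
MAI = 1.76 m^3/ha/year

1.76


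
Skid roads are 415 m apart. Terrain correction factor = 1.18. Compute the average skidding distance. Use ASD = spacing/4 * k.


Formula: ASD = (spacing / 4) * correction
Uncorrected distance = spacing / 4 = 415 / 4 = 103.75 m
ASD = 103.75 * 1.18 = 122 m

122


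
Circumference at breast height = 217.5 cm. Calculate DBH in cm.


Formula: DBH = C / pi
DBH = 217.5 / pi
pi = 3.14159...
DBH = 69.2 cm

69.2


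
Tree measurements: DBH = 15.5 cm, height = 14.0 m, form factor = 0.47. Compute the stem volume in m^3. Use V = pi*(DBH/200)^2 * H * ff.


Formula: V = pi * (DBH/200)^2 * H * ff
Radius = DBH/200 = 15.5/200 = 0.0775 m
Radius^2 = 0.0775^2 = 0.00600625 m^2
V = pi * 0.00600625 * 14.0 * 0.47
V = 0.124 m^3

0.124


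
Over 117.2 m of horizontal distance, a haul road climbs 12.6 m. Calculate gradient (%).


Formula: Gradient = rise / run * 100
Gradient = 12.6 / 117.2 * 100 = 10.8%

10.8


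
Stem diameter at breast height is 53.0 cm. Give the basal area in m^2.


Formula: BA = pi * (DBH/2)^2 / 10000  (cm^2 to m^2)
Radius = DBH/2 = 53.0/2 = 26.5 cm
BA = pi * 26.5^2 / 10000
   = 2206.1834 cm^2 / 10000
   = 0.2206 m^2

0.2206


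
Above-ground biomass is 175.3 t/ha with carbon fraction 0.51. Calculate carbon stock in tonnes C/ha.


Formula: Carbon Stock = Biomass * Carbon Fraction
C = 175.3 t/ha * 0.51
C = 89.4 t C/ha

89.4


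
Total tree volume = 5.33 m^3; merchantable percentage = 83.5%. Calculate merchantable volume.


Formula: MV = V_total * (merchantable_pct / 100)
Merchantable fraction = 83.5% / 100 = 0.835
MV = 5.33 m^3 * 0.835 = 4.451 m^3

4.451


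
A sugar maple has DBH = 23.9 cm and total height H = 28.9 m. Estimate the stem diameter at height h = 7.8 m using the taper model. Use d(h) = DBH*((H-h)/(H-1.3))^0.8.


Taper: d(h) = DBH * ((H - h) / (H - 1.3))^0.8
Numerator = H - h = 28.9 - 7.8 = 21.1 m
Denominator = H - 1.3 = 28.9 - 1.3 = 27.6 m
Ratio = 21.1 / 27.6 = 0.76449
d = 23.9 * 0.76449^0.8 = 19.3 cm

19.3


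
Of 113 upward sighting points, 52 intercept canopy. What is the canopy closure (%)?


Formula: Canopy closure = covered points / total points * 100
Closure = 52 / 113 * 100
Closure = 0.4602 * 100 = 46.0%

46.0


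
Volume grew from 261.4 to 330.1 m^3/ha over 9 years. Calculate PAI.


Formula: PAI = (V_T2 - V_T1) / (T2 - T1)
Volume increment = 330.1 - 261.4 = 68.7 m^3/ha
PAI = 68.7 / 9 = 7.63 m^3/ha/year

7.63


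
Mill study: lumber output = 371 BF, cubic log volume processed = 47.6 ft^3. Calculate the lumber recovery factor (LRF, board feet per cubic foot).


Formula: LRF = Lumber Output (BF) / Log Input (ft^3)
LRF = 371 BF / 47.6 ft^3
LRF = 7.79 BF/ft^3

7.79


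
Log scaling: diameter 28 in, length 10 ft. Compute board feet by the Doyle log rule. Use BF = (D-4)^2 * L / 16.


Doyle: BF = (D - 4)^2 * L / 16
Adjusted diameter = 28 - 4 = 24 in
(D-4)^2 = 24^2 = 576
BF = 576 * 10 / 16 = 360 BF

360


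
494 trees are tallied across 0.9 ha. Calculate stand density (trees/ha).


Formula: Stand Density = N_trees / Area_ha
Density = 494 trees / 0.9 ha
Density = 549 trees/ha

549


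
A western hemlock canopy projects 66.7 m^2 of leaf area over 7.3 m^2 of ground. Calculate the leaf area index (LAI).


Formula: LAI = total leaf area / ground area  (dimensionless)
LAI = 66.7 m^2 / 7.3 m^2
LAI = 9.14

9.14


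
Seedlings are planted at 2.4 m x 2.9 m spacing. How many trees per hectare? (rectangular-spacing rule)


Formula: TPH = 10000 m^2/ha / (spacing_x * spacing_y)
Area per tree = 2.4 m * 2.9 m = 6.96 m^2
TPH = 10000 / 6.96 = 1437 trees/ha

1437


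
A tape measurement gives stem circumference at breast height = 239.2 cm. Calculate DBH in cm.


Formula: DBH = C / pi
DBH = 239.2 / pi
pi = 3.14159...
DBH = 76.1 cm

76.1


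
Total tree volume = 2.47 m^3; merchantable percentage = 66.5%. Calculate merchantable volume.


Formula: MV = V_total * (merchantable_pct / 100)
Merchantable fraction = 66.5% / 100 = 0.665
MV = 2.47 m^3 * 0.665 = 1.643 m^3

1.643


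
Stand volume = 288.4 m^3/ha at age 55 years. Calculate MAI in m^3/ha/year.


Formula: MAI = Total Volume / Stand Age
MAI = 288.4 m^3/ha / 55 years
MAI = 5.24 m^3/ha/year

5.24


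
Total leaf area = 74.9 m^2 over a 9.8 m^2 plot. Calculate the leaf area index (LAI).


Formula: LAI = total leaf area / ground area  (dimensionless)
LAI = 74.9 m^2 / 9.8 m^2
LAI = 7.64

7.64


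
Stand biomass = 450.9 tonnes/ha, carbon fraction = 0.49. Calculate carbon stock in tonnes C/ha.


Formula: Carbon Stock = Biomass * Carbon Fraction
C = 450.9 t/ha * 0.49
C = 220.9 t C/ha

220.9


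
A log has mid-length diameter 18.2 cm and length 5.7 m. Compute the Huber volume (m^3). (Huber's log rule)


Huber: V = Am * L,  Am = pi*(Dm/200)^2
Am = pi*(18.2/200)^2 = 0.026016 m^2
V = 0.026016*5.7 = 0.1483 m^3

0.1483


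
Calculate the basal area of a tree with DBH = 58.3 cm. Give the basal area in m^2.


Formula: BA = pi * (DBH/2)^2 / 10000  (cm^2 to m^2)
Radius = DBH/2 = 58.3/2 = 29.15 cm
BA = pi * 29.15^2 / 10000
   = 2669.482 cm^2 / 10000
   = 0.2669 m^2

0.2669


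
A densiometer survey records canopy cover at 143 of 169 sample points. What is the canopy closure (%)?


Formula: Canopy closure = covered points / total points * 100
Closure = 143 / 169 * 100
Closure = 0.8462 * 100 = 84.6%

84.6


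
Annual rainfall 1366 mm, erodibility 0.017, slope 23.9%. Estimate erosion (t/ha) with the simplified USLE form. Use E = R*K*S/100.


Formula: E = R * K * S / 100  (simplified USLE)
R * K = 1366 * 0.017 = 23.222
E = 23.222 * 23.9 / 100 = 5.55 t/ha

5.55


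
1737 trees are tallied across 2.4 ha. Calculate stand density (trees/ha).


Formula: Stand Density = N_trees / Area_ha
Density = 1737 trees / 2.4 ha
Density = 724 trees/ha

724


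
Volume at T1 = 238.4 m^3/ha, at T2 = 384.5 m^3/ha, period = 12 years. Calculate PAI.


Formula: PAI = (V_T2 - V_T1) / (T2 - T1)
Volume increment = 384.5 - 238.4 = 146.1 m^3/ha
PAI = 146.1 / 12 = 12.18 m^3/ha/year

12.18


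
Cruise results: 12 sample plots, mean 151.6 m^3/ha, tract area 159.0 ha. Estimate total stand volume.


Formula: Total Volume = Mean Volume per ha * Total Area
Total Volume = 151.6 m^3/ha * 159.0 ha
Total Volume = 24104 m^3

24104


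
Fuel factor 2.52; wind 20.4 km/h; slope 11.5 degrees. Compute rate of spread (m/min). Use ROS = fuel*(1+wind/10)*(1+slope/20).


Formula: ROS = fuel * (1 + wind/10) * (1 + slope/20)
Wind factor = 1 + 20.4/10 = 3.04
Slope factor = 1 + 11.5/20 = 1.575
ROS = 2.52 * 3.04 * 1.575 = 12.07 m/min

12.07


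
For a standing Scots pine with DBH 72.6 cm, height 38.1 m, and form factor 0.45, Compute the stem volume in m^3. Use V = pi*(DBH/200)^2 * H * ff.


Formula: V = pi * (DBH/200)^2 * H * ff
Radius = DBH/200 = 72.6/200 = 0.363 m
Radius^2 = 0.363^2 = 0.131769 m^2
V = pi * 0.131769 * 38.1 * 0.45
V = 7.097 m^3

7.097


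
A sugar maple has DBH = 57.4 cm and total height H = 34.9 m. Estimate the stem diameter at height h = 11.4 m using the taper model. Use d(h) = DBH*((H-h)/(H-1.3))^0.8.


Taper: d(h) = DBH * ((H - h) / (H - 1.3))^0.8
Numerator = H - h = 34.9 - 11.4 = 23.5 m
Denominator = H - 1.3 = 34.9 - 1.3 = 33.6 m
Ratio = 23.5 / 33.6 = 0.6994
d = 57.4 * 0.6994^0.8 = 43.1 cm

43.1


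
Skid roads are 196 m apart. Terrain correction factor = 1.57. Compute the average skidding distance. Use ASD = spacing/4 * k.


Formula: ASD = (spacing / 4) * correction
Uncorrected distance = spacing / 4 = 196 / 4 = 49 m
ASD = 49 * 1.57 = 77 m

77


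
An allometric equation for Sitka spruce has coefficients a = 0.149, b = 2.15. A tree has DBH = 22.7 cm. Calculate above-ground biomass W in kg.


Formula: W = a * DBH^b  (allometric power law)
DBH^b = 22.7^2.15 = 823.1057
W = 0.149 * 823.1057 = 122.6 kg

122.6


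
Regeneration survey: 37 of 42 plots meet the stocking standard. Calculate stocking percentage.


Formula: Stocking % = stocked plots / total plots * 100
Stocking = 37 / 42 * 100
Stocking = 0.881 * 100 = 88.1%

88.1


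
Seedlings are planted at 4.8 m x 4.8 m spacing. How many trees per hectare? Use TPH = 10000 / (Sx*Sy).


Formula: TPH = 10000 m^2/ha / (spacing_x * spacing_y)
Area per tree = 4.8 m * 4.8 m = 23.04 m^2
TPH = 10000 / 23.04 = 434 trees/ha

434


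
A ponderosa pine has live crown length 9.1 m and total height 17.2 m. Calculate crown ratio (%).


Formula: Crown Ratio = (Crown Length / Total Height) * 100
CR = (9.1 m / 17.2 m) * 100
CR = 0.5291 * 100 = 52.9%

52.9


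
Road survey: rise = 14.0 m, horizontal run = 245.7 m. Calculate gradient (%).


Formula: Gradient = rise / run * 100
Gradient = 14.0 / 245.7 * 100 = 5.7%

5.7


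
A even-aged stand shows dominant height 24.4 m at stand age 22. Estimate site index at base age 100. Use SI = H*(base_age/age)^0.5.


Formula: SI = H_dom * (base_age / age)^0.5
Age ratio = 100 / 22 = 4.54545
sqrt(age_ratio) = 2.13201
SI = 24.4 * 2.13201 = 52.0 m

52.0


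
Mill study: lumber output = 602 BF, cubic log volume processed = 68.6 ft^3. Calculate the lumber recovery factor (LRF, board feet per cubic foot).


Formula: LRF = Lumber Output (BF) / Log Input (ft^3)
LRF = 602 BF / 68.6 ft^3
LRF = 8.78 BF/ft^3

8.78


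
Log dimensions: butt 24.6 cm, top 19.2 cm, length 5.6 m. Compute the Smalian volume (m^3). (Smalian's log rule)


Smalian: V = (A1 + A2)/2 * L,  A = pi*(D/200)^2
A1 = pi*(24.6/200)^2 = 0.047529 m^2
A2 = pi*(19.2/200)^2 = 0.028953 m^2
V = (0.047529+0.028953)/2*5.6 = 0.2141 m^3

0.2141
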